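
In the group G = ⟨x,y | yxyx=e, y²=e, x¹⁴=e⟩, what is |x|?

Compute successive powers until reaching e:
  x¹ = x, x² = x², x³ = x³, x⁴ = x⁴, x⁵ = x⁵, x⁶ = x⁶, x⁷ = x⁷, x⁸ = x⁸, x⁹ = x⁹, x¹⁰ = x¹⁰, x¹¹ = x¹¹, x¹² = x¹², x¹³ = x¹³, x¹⁴ = e.
The smallest positive k with xᵏ = e is 14.

Answer: 14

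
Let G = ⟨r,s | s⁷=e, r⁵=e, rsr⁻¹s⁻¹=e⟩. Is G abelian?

Each pair of generators commutes: r·s = rs = s·r. Since the generators pairwise commute, every element of G commutes with every other, so G is abelian.

Answer: Yes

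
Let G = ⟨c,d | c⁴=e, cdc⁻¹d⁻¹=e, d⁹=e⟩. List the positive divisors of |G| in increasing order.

|G| = 36 = 2² · 3². By Lagrange's theorem the order of any subgroup divides 36; the divisors of 36 are 1, 2, 3, 4, 6, 9, 12, 18, 36.

Answer: 1, 2, 3, 4, 6, 9, 12, 18, 36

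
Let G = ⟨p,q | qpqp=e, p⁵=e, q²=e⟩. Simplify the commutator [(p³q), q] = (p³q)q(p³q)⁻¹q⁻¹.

[(p³q), q] = (p³q)·q·(p³q)⁻¹·q⁻¹.
  (p³q) · q = p³
  (p³) · (p³q) = pq
  (pq) · q = p

Answer: p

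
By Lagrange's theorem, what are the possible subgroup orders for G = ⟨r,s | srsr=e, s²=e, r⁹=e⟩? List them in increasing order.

|G| = 18 = 2 · 3². By Lagrange's theorem the order of any subgroup divides 18; the divisors of 18 are 1, 2, 3, 6, 9, 18.

Answer: 1, 2, 3, 6, 9, 18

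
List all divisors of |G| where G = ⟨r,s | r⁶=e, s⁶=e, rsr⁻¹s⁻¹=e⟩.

|G| = 36 = 2² · 3². By Lagrange's theorem the order of any subgroup divides 36; the divisors of 36 are 1, 2, 3, 4, 6, 9, 12, 18, 36.

Answer: 1, 2, 3, 4, 6, 9, 12, 18, 36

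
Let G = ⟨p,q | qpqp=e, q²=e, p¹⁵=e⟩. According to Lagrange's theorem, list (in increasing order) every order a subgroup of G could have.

|G| = 30 = 2 · 3 · 5. By Lagrange's theorem the order of any subgroup divides 30; the divisors of 30 are 1, 2, 3, 5, 6, 10, 15, 30.

Answer: 1, 2, 3, 5, 6, 10, 15, 30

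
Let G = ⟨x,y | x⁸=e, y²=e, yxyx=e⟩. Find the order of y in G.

Compute successive powers until reaching e:
  y¹ = y, y² = e.
The smallest positive k with yᵏ = e is 2.

Answer: 2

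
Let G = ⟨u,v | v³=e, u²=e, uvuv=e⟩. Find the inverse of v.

The order of v is 3 (smallest k with vᵏ = e), so v⁻¹ = v² = v².
Check: v · (v²) → v · v² = e, giving e as required.

Answer: v²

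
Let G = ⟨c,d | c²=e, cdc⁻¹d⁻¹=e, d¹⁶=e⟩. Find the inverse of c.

The order of c is 2 (smallest k with cᵏ = e), so c⁻¹ = c¹ = c.
Check: c · c → c · c = e, giving e as required.

Answer: c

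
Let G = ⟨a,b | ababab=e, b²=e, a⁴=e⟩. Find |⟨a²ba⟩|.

|⟨a²ba⟩| equals the order of a²ba. Compute successive powers until reaching e:
  (a²ba)¹ = a²ba, (a²ba)² = a³ba², (a²ba)³ = e.
The smallest positive k with (a²ba)ᵏ = e is 3, so |⟨a²ba⟩| = 3.

Answer: 3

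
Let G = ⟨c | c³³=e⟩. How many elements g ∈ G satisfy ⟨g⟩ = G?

G is cyclic of order 33. An element generates G iff its order is 33, and a cyclic group of order 33 has exactly φ(33) = 20 such elements.

Answer: 20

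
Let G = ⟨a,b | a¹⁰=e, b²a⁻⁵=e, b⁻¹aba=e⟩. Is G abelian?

a·b = ab but b·a = a⁴b⁻¹, so a·b ≠ b·a and G is not abelian.

Answer: No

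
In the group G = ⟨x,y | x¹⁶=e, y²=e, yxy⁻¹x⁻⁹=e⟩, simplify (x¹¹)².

Compute successive powers of (x¹¹), reducing at each step:
  (x¹¹)²: (x¹¹) · x¹¹ = x⁶

Answer: x⁶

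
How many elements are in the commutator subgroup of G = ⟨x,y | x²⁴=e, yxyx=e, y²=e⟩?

G' = [G, G] is generated by all commutators. The generator-pair commutators are: [x, y] = x².
The subgroup they normally generate is {e, x², x⁴, x⁶, x⁸, x¹⁰, x¹², x¹⁴, x¹⁶, x¹⁸, x²⁰, x²²}, of order 12.
Check: |G/G'| = 48/12 = 4 is the order of the abelianisation.

Answer: 12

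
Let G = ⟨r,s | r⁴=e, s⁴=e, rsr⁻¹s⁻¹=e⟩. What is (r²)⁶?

Compute successive powers of (r²), reducing at each step:
  (r²)²: (r²) · r² = e
  (r²)³: e · r² = r²
  (r²)⁴: (r²) · r² = e
  (r²)⁵: e · r² = r²
  (r²)⁶: (r²) · r² = e

Answer: e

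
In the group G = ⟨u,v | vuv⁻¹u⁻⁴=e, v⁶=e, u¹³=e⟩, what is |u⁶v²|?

Compute successive powers until reaching e:
  (u⁶v²)¹ = u⁶v², (u⁶v²)² = u¹¹v⁴, (u⁶v²)³ = e.
The smallest positive k with (u⁶v²)ᵏ = e is 3.

Answer: 3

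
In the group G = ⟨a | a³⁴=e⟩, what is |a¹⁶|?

Compute successive powers until reaching e:
  (a¹⁶)¹ = a¹⁶, (a¹⁶)² = a³², (a¹⁶)³ = a¹⁴, (a¹⁶)⁴ = a³⁰, (a¹⁶)⁵ = a¹², (a¹⁶)⁶ = a²⁸, (a¹⁶)⁷ = a¹⁰, (a¹⁶)⁸ = a²⁶, (a¹⁶)⁹ = a⁸, (a¹⁶)¹⁰ = a²⁴, (a¹⁶)¹¹ = a⁶, (a¹⁶)¹² = a²², (a¹⁶)¹³ = a⁴, (a¹⁶)¹⁴ = a²⁰, (a¹⁶)¹⁵ = a², (a¹⁶)¹⁶ = a¹⁸, (a¹⁶)¹⁷ = e.
The smallest positive k with (a¹⁶)ᵏ = e is 17.

Answer: 17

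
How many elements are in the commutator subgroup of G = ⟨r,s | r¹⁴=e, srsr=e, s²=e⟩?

G' = [G, G] is generated by all commutators. The generator-pair commutators are: [r, s] = r².
The subgroup they normally generate is {e, r², r⁴, r⁶, r⁸, r¹⁰, r¹²}, of order 7.
Check: |G/G'| = 28/7 = 4 is the order of the abelianisation.

Answer: 7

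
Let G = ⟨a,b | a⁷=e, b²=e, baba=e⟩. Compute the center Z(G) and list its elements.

An element z ∈ Z(G) iff z commutes with every generator.
For example e is central: e·a = a = a·e; e·b = b = b·e.
Whereas a ∉ Z(G) since a·b = ab ≠ a⁶b = b·a.
Checking each of the 14 elements this way gives Z(G) = {e}, of order 1.

Answer: {e}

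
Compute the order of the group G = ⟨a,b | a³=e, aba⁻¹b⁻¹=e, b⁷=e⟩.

Enumerate words in the generators, reducing via the relations: the distinct elements are
  {a, b, e, ab, a², b², b³, b⁴, b⁵, b⁶, ab², ab³, ab⁴, ab⁵, ab⁶, a²b, a²b², a²b³, a²b⁴, a²b⁵, a²b⁶}.
No further products give new elements, so |G| = 21.

Answer: 21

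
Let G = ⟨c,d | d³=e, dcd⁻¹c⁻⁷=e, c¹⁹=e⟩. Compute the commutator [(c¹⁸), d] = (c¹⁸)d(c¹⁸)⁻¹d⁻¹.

[(c¹⁸), d] = (c¹⁸)·d·(c¹⁸)⁻¹·d⁻¹.
  (c¹⁸) · d = c¹⁸d
  (c¹⁸d) · c = c⁶d
  (c⁶d) · (d²) = c⁶

Answer: c⁶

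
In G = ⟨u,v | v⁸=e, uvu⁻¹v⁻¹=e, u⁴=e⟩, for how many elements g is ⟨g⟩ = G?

⟨g⟩ = G would require ord(g) = |G| = 32, but the maximum element order in G is 8 < 32. So G is not cyclic and no single element generates it: the count is 0.

Answer: 0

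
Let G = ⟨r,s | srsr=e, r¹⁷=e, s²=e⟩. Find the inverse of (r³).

The order of (r³) is 17 (smallest k with (r³)ᵏ = e), so (r³)⁻¹ = (r³)¹⁶ = r¹⁴.
Check: (r³) · (r¹⁴) → (r³) · r¹⁴ = e, giving e as required.

Answer: r¹⁴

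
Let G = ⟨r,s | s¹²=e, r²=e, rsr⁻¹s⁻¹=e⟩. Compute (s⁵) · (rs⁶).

Compute (s⁵) · (rs⁶) by multiplying left to right and reducing via the relations at each step:
  (s⁵) · r = rs⁵
  (rs⁵) · s⁶ = rs¹¹

Answer: rs¹¹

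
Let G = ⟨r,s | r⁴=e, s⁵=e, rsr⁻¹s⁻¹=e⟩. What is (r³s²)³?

Compute successive powers of (r³s²), reducing at each step:
  (r³s²)²: (r³s²) · r³ = r²s²;   (r²s²) · s² = r²s⁴
  (r³s²)³: (r²s⁴) · r³ = rs⁴;   (rs⁴) · s² = rs

Answer: rs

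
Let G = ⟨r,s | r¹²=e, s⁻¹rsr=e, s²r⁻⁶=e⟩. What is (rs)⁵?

Compute successive powers of (rs), reducing at each step:
  (rs)²: (rs) · r = s;   s · s = r⁶
  (rs)³: (r⁶) · r = r⁷;   (r⁷) · s = rs⁻¹
  (rs)⁴: (rs⁻¹) · r = s⁻¹;   (s⁻¹) · s = e
  (rs)⁵: e · r = r;   r · s = rs

Answer: rs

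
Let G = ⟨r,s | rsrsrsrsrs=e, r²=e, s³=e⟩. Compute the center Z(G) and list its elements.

An element z ∈ Z(G) iff z commutes with every generator.
For example e is central: e·r = r = r·e; e·s = s = s·e.
Whereas r ∉ Z(G) since r·s = rs ≠ sr = s·r.
Checking each of the 60 elements this way gives Z(G) = {e}, of order 1.

Answer: {e}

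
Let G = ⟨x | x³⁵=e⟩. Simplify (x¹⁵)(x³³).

Compute (x¹⁵) · (x³³) by multiplying left to right and reducing via the relations at each step:
  (x¹⁵) · x³³ = x¹³

Answer: x¹³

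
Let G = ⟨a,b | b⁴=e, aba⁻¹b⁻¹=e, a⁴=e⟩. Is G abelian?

Each pair of generators commutes: a·b = ab = b·a. Since the generators pairwise commute, every element of G commutes with every other, so G is abelian.

Answer: Yes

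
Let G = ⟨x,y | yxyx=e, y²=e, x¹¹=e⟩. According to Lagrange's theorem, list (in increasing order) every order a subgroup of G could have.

|G| = 22 = 2 · 11. By Lagrange's theorem the order of any subgroup divides 22; the divisors of 22 are 1, 2, 11, 22.

Answer: 1, 2, 11, 22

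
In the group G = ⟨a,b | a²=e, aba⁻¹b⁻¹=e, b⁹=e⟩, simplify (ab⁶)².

Compute successive powers of (ab⁶), reducing at each step:
  (ab⁶)²: (ab⁶) · a = b⁶;   (b⁶) · b⁶ = b³

Answer: b³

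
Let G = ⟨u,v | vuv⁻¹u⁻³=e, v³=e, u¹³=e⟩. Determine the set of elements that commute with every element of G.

An element z ∈ Z(G) iff z commutes with every generator.
For example e is central: e·u = u = u·e; e·v = v = v·e.
Whereas u ∉ Z(G) since u·v = uv ≠ u³v = v·u.
Checking each of the 39 elements this way gives Z(G) = {e}, of order 1.

Answer: {e}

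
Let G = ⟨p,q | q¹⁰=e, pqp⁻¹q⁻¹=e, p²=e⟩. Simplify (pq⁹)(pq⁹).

Compute (pq⁹) · (pq⁹) by multiplying left to right and reducing via the relations at each step:
  (pq⁹) · p = q⁹
  (q⁹) · q⁹ = q⁸

Answer: q⁸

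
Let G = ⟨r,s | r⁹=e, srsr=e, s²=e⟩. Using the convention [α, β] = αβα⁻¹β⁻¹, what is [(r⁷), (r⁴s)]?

[(r⁷), (r⁴s)] = (r⁷)·(r⁴s)·(r⁷)⁻¹·(r⁴s)⁻¹.
  (r⁷) · (r⁴s) = r²s
  (r²s) · (r²) = s
  s · (r⁴s) = r⁵

Answer: r⁵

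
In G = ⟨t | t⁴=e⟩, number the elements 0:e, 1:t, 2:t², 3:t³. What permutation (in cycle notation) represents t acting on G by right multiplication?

(0 1 2 3)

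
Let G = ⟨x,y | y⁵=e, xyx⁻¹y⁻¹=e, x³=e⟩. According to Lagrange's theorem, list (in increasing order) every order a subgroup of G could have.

|G| = 15 = 3 · 5. By Lagrange's theorem the order of any subgroup divides 15; the divisors of 15 are 1, 3, 5, 15.

Answer: 1, 3, 5, 15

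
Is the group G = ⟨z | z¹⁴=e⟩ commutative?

G has a single generator, so G is cyclic and hence abelian.

Answer: Yes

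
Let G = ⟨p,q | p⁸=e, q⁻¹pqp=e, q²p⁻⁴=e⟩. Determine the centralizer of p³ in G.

⟨p³⟩ ⊆ C_G(p³) since powers of p³ commute with p³; so |C_G(p³)| ≥ |⟨p³⟩| = 8.
By orbit–stabilizer, |C_G(p³)| = |G| / |conj. class of p³| = 16 / 2 = 8.
The 8 elements commuting with p³ are {e, p, p², p³, p⁴, p⁵, p⁶, p⁷}.

Answer: {e, p, p², p³, p⁴, p⁵, p⁶, p⁷}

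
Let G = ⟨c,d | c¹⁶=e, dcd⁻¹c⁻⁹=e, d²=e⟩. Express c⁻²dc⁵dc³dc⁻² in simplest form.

Multiply left to right, reducing at each step:
  (c¹⁴) · d = c¹⁴d
  (c¹⁴d) · c⁵ = c¹¹d
  (c¹¹d) · d = c¹¹
  (c¹¹) · c³ = c¹⁴
  (c¹⁴) · d = c¹⁴d
  (c¹⁴d) · c⁻² = c¹²d

Answer: c¹²d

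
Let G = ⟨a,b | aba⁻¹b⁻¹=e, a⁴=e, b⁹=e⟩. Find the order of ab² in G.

Compute successive powers until reaching e:
  (ab²)¹ = ab², (ab²)² = a²b⁴, (ab²)³ = a³b⁶, (ab²)⁴ = b⁸, (ab²)⁵ = ab, (ab²)⁶ = a²b³, (ab²)⁷ = a³b⁵, (ab²)⁸ = b⁷, (ab²)⁹ = a, (ab²)¹⁰ = a²b², (ab²)¹¹ = a³b⁴, (ab²)¹² = b⁶, (ab²)¹³ = ab⁸, (ab²)¹⁴ = a²b, (ab²)¹⁵ = a³b³, (ab²)¹⁶ = b⁵, (ab²)¹⁷ = ab⁷, (ab²)¹⁸ = a², (ab²)¹⁹ = a³b², (ab²)²⁰ = b⁴, (ab²)²¹ = ab⁶, (ab²)²² = a²b⁸, (ab²)²³ = a³b, (ab²)²⁴ = b³, (ab²)²⁵ = ab⁵, (ab²)²⁶ = a²b⁷, (ab²)²⁷ = a³, (ab²)²⁸ = b², (ab²)²⁹ = ab⁴, (ab²)³⁰ = a²b⁶, (ab²)³¹ = a³b⁸, (ab²)³² = b, (ab²)³³ = ab³, (ab²)³⁴ = a²b⁵, (ab²)³⁵ = a³b⁷, (ab²)³⁶ = e.
The smallest positive k with (ab²)ᵏ = e is 36.

Answer: 36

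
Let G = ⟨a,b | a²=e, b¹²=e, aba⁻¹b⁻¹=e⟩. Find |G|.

Enumerate words in the generators, reducing via the relations: the distinct elements are
  {a, b, e, ab, b², b³, b⁴, b⁵, b⁶, b⁷, b⁸, b⁹, ab², ab³, ab⁴, ab⁵, ab⁶, ab⁷, ab⁸, ab⁹, b¹¹, b¹⁰, ab¹¹, ab¹⁰}.
No further products give new elements, so |G| = 24.

Answer: 24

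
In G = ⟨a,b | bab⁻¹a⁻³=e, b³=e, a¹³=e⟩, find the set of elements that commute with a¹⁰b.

⟨a¹⁰b⟩ ⊆ C_G(a¹⁰b) since powers of a¹⁰b commute with a¹⁰b; so |C_G(a¹⁰b)| ≥ |⟨a¹⁰b⟩| = 3.
By orbit–stabilizer, |C_G(a¹⁰b)| = |G| / |conj. class of a¹⁰b| = 39 / 13 = 3.
The 3 elements commuting with a¹⁰b are {e, ab², a¹⁰b}.

Answer: {e, ab², a¹⁰b}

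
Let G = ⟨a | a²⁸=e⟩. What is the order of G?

G is generated by a single element, so G is cyclic. The relator gives a²⁸ = e and no smaller power is forced to be e, so the 28 powers {a, e, a², a³, a⁴, a⁵, a⁶, a⁷, a⁸, a⁹, a²², a²³, a²¹, a²⁰, a²⁴, a²⁵, a²⁶, a²⁷, a¹², a¹³, a¹¹, a¹⁰, a¹⁴, a¹⁵, a¹⁶, a¹⁷, a¹⁸, a¹⁹} are distinct. Hence |G| = 28.

Answer: 28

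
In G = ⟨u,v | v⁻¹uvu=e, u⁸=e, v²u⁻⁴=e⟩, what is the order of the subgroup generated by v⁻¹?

|⟨v⁻¹⟩| equals the order of v⁻¹. Compute successive powers until reaching e:
  (v⁻¹)¹ = v⁻¹, (v⁻¹)² = u⁴, (v⁻¹)³ = v, (v⁻¹)⁴ = e.
The smallest positive k with (v⁻¹)ᵏ = e is 4, so |⟨v⁻¹⟩| = 4.

Answer: 4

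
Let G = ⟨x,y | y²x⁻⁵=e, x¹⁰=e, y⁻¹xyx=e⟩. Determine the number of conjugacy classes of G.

The conjugacy classes (representative and size) are:
  [e] (size 1), [x] (size 2), [x⁸] (size 2), [x⁷] (size 2), [x⁴] (size 2), [x⁵] (size 1), [x⁴y] (size 5), [x²y⁻¹] (size 5).
Class equation: 1 + 2 + 2 + 2 + 2 + 1 + 5 + 5 = 20 = |G|. So G has 8 conjugacy classes.

Answer: 8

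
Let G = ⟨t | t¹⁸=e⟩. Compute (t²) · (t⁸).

Compute (t²) · (t⁸) by multiplying left to right and reducing via the relations at each step:
  (t²) · t⁸ = t¹⁰

Answer: t¹⁰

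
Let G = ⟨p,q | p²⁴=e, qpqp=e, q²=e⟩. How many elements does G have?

Enumerate words in the generators, reducing via the relations: the distinct elements are
  {e, p, q, pq, p², p³, p⁴, p⁵, p⁶, p⁷, p⁸, p⁹, p²q, p²², p²³, p²¹, p²⁰, p³q, p¹², p¹³, p¹¹, p¹⁰, p¹⁴, p¹⁵, p¹⁶, p¹⁷, p¹⁸, p¹⁹, p⁴q, p⁵q, p⁶q, p⁷q, p⁸q, p⁹q, p²²q, p²³q, p²¹q, p²⁰q, p¹²q, p¹³q, p¹¹q, p¹⁰q, p¹⁴q, p¹⁵q, p¹⁶q, p¹⁷q, p¹⁸q, p¹⁹q}.
No further products give new elements, so |G| = 48.

Answer: 48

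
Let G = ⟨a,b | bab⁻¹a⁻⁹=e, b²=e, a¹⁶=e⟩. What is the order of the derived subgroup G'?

G' = [G, G] is generated by all commutators. The generator-pair commutators are: [a, b] = a⁸.
The subgroup they normally generate is {e, a⁸}, of order 2.
Check: |G/G'| = 32/2 = 16 is the order of the abelianisation.

Answer: 2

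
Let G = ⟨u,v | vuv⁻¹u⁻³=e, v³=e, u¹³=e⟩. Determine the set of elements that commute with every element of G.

An element z ∈ Z(G) iff z commutes with every generator.
For example e is central: e·u = u = u·e; e·v = v = v·e.
Whereas u ∉ Z(G) since u·v = uv ≠ u³v = v·u.
Checking each of the 39 elements this way gives Z(G) = {e}, of order 1.

Answer: {e}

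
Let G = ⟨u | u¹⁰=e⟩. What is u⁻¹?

The order of u is 10 (smallest k with uᵏ = e), so u⁻¹ = u⁹ = u⁹.
Check: u · (u⁹) → u · u⁹ = e, giving e as required.

Answer: u⁹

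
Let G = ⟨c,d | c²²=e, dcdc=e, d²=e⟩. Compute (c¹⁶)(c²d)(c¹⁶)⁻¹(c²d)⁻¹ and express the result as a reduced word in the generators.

[(c¹⁶), (c²d)] = (c¹⁶)·(c²d)·(c¹⁶)⁻¹·(c²d)⁻¹.
  (c¹⁶) · (c²d) = c¹⁸d
  (c¹⁸d) · (c⁶) = c¹²d
  (c¹²d) · (c²d) = c¹⁰

Answer: c¹⁰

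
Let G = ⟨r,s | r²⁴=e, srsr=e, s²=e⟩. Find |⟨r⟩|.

|⟨r⟩| equals the order of r. Compute successive powers until reaching e:
  r¹ = r, r² = r², r³ = r³, r⁴ = r⁴, r⁵ = r⁵, r⁶ = r⁶, r⁷ = r⁷, r⁸ = r⁸, r⁹ = r⁹, r¹⁰ = r¹⁰, r¹¹ = r¹¹, r¹² = r¹², r¹³ = r¹³, r¹⁴ = r¹⁴, r¹⁵ = r¹⁵, r¹⁶ = r¹⁶, r¹⁷ = r¹⁷, r¹⁸ = r¹⁸, r¹⁹ = r¹⁹, r²⁰ = r²⁰, r²¹ = r²¹, r²² = r²², r²³ = r²³, r²⁴ = e.
The smallest positive k with rᵏ = e is 24, so |⟨r⟩| = 24.

Answer: 24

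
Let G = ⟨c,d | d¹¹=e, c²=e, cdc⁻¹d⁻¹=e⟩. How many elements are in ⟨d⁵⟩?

|⟨d⁵⟩| equals the order of d⁵. Compute successive powers until reaching e:
  (d⁵)¹ = d⁵, (d⁵)² = d¹⁰, (d⁵)³ = d⁴, (d⁵)⁴ = d⁹, (d⁵)⁵ = d³, (d⁵)⁶ = d⁸, (d⁵)⁷ = d², (d⁵)⁸ = d⁷, (d⁵)⁹ = d, (d⁵)¹⁰ = d⁶, (d⁵)¹¹ = e.
The smallest positive k with (d⁵)ᵏ = e is 11, so |⟨d⁵⟩| = 11.

Answer: 11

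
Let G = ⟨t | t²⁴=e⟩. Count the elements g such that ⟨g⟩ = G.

G is cyclic of order 24. An element generates G iff its order is 24, and a cyclic group of order 24 has exactly φ(24) = 8 such elements.

Answer: 8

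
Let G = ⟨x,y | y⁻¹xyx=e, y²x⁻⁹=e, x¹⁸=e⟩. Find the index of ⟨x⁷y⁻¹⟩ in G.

First find ord(x⁷y⁻¹) by computing successive powers:
  (x⁷y⁻¹)¹ = x⁷y⁻¹, (x⁷y⁻¹)² = x⁹, (x⁷y⁻¹)³ = x⁷y, (x⁷y⁻¹)⁴ = e.
So |⟨x⁷y⁻¹⟩| = ord(x⁷y⁻¹) = 4. With |G| = 36, by Lagrange [G : ⟨x⁷y⁻¹⟩] = 36/4 = 9.

Answer: 9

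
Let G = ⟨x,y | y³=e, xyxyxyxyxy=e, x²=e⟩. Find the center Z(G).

An element z ∈ Z(G) iff z commutes with every generator.
For example e is central: e·x = x = x·e; e·y = y = y·e.
Whereas x ∉ Z(G) since x·y = xy ≠ yx = y·x.
Checking each of the 60 elements this way gives Z(G) = {e}, of order 1.

Answer: {e}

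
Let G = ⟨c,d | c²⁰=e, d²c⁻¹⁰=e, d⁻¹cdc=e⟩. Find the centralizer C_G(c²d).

⟨c²d⟩ ⊆ C_G(c²d) since powers of c²d commute with c²d; so |C_G(c²d)| ≥ |⟨c²d⟩| = 4.
By orbit–stabilizer, |C_G(c²d)| = |G| / |conj. class of c²d| = 40 / 10 = 4.
The 4 elements commuting with c²d are {e, c¹⁰, c²d, c²d⁻¹}.

Answer: {e, c¹⁰, c²d, c²d⁻¹}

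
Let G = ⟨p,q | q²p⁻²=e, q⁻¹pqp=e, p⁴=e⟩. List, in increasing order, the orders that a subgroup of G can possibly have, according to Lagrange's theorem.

|G| = 8 = 2³. By Lagrange's theorem the order of any subgroup divides 8; the divisors of 8 are 1, 2, 4, 8.

Answer: 1, 2, 4, 8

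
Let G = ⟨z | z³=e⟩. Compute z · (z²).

Compute z · (z²) by multiplying left to right and reducing via the relations at each step:
  z · z² = e

Answer: e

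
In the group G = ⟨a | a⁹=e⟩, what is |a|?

Compute successive powers until reaching e:
  a¹ = a, a² = a², a³ = a³, a⁴ = a⁴, a⁵ = a⁵, a⁶ = a⁶, a⁷ = a⁷, a⁸ = a⁸, a⁹ = e.
The smallest positive k with aᵏ = e is 9.

Answer: 9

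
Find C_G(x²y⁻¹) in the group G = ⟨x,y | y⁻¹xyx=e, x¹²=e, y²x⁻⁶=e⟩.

⟨x²y⁻¹⟩ ⊆ C_G(x²y⁻¹) since powers of x²y⁻¹ commute with x²y⁻¹; so |C_G(x²y⁻¹)| ≥ |⟨x²y⁻¹⟩| = 4.
By orbit–stabilizer, |C_G(x²y⁻¹)| = |G| / |conj. class of x²y⁻¹| = 24 / 6 = 4.
The 4 elements commuting with x²y⁻¹ are {e, x⁶, x²y, x²y⁻¹}.

Answer: {e, x⁶, x²y, x²y⁻¹}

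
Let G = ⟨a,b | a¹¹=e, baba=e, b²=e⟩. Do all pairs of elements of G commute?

a·b = ab but b·a = a¹⁰b, so a·b ≠ b·a and G is not abelian.

Answer: No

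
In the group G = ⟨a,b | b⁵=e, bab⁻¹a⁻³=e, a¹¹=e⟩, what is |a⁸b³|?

Compute successive powers until reaching e:
  (a⁸b³)¹ = a⁸b³, (a⁸b³)² = a⁴b, (a⁸b³)³ = a⁶b⁴, (a⁸b³)⁴ = a⁵b², (a⁸b³)⁵ = e.
The smallest positive k with (a⁸b³)ᵏ = e is 5.

Answer: 5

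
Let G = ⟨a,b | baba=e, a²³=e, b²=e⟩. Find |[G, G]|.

G' = [G, G] is generated by all commutators. The generator-pair commutators are: [a, b] = a².
The subgroup they normally generate is {e, a, a², a³, a⁴, a⁵, a⁶, a⁷, a⁸, a⁹, a¹⁰, a¹¹, a¹², a¹³, a¹⁴, a¹⁵, a¹⁶, a¹⁷, a¹⁸, a¹⁹, a²⁰, a²¹, a²²}, of order 23.
Check: |G/G'| = 46/23 = 2 is the order of the abelianisation.

Answer: 23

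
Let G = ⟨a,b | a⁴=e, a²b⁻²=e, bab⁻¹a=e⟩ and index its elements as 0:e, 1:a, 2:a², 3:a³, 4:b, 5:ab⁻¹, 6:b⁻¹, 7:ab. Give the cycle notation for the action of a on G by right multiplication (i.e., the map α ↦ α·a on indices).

(0 1 2 3)(4 5 6 7)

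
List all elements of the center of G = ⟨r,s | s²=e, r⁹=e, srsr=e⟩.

An element z ∈ Z(G) iff z commutes with every generator.
For example e is central: e·r = r = r·e; e·s = s = s·e.
Whereas r ∉ Z(G) since r·s = rs ≠ r⁸s = s·r.
Checking each of the 18 elements this way gives Z(G) = {e}, of order 1.

Answer: {e}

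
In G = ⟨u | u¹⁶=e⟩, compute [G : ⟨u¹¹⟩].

First find ord(u¹¹) by computing successive powers:
  (u¹¹)¹ = u¹¹, (u¹¹)² = u⁶, (u¹¹)³ = u, (u¹¹)⁴ = u¹², (u¹¹)⁵ = u⁷, (u¹¹)⁶ = u², (u¹¹)⁷ = u¹³, (u¹¹)⁸ = u⁸, (u¹¹)⁹ = u³, (u¹¹)¹⁰ = u¹⁴, (u¹¹)¹¹ = u⁹, (u¹¹)¹² = u⁴, (u¹¹)¹³ = u¹⁵, (u¹¹)¹⁴ = u¹⁰, (u¹¹)¹⁵ = u⁵, (u¹¹)¹⁶ = e.
So |⟨u¹¹⟩| = ord(u¹¹) = 16. With |G| = 16, by Lagrange [G : ⟨u¹¹⟩] = 16/16 = 1.

Answer: 1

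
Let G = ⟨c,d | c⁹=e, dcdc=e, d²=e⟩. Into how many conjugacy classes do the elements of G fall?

The conjugacy classes (representative and size) are:
  [e] (size 1), [c⁸] (size 2), [c⁷] (size 2), [c⁶] (size 2), [c⁵] (size 2), [c⁴d] (size 9).
Class equation: 1 + 2 + 2 + 2 + 2 + 9 = 18 = |G|. So G has 6 conjugacy classes.

Answer: 6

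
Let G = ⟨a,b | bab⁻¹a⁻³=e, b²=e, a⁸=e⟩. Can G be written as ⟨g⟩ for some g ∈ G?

Every cyclic group is abelian. But a·b = ab while b·a = a³b, so a·b ≠ b·a and G is not abelian. Hence G is not cyclic.

Answer: No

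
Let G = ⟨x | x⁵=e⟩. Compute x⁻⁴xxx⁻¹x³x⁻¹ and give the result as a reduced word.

Multiply left to right, reducing at each step:
  x · x = x²
  (x²) · x = x³
  (x³) · x⁻¹ = x²
  (x²) · x³ = e
  e · x⁻¹ = x⁴

Answer: x⁴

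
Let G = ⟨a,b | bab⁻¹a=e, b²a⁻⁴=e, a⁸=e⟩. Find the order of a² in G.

Compute successive powers until reaching e:
  (a²)¹ = a², (a²)² = a⁴, (a²)³ = a⁶, (a²)⁴ = e.
The smallest positive k with (a²)ᵏ = e is 4.

Answer: 4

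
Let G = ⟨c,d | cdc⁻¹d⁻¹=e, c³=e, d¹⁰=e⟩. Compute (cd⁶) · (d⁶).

Compute (cd⁶) · (d⁶) by multiplying left to right and reducing via the relations at each step:
  (cd⁶) · d⁶ = cd²

Answer: cd²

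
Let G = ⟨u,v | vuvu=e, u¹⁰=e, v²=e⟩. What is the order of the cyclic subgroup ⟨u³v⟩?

|⟨u³v⟩| equals the order of u³v. Compute successive powers until reaching e:
  (u³v)¹ = u³v, (u³v)² = e.
The smallest positive k with (u³v)ᵏ = e is 2, so |⟨u³v⟩| = 2.

Answer: 2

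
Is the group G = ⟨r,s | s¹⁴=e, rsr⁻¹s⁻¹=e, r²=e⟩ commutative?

Each pair of generators commutes: r·s = rs = s·r. Since the generators pairwise commute, every element of G commutes with every other, so G is abelian.

Answer: Yes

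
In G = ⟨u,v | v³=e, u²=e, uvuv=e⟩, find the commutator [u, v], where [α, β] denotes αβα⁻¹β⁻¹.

[u, v] = u·v·u⁻¹·v⁻¹.
  u · v = uv
  (uv) · u = v²
  (v²) · (v²) = v

Answer: v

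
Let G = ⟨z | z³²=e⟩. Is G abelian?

G has a single generator, so G is cyclic and hence abelian.

Answer: Yes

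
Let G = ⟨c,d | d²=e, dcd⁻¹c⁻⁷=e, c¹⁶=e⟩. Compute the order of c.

Compute successive powers until reaching e:
  c¹ = c, c² = c², c³ = c³, c⁴ = c⁴, c⁵ = c⁵, c⁶ = c⁶, c⁷ = c⁷, c⁸ = c⁸, c⁹ = c⁹, c¹⁰ = c¹⁰, c¹¹ = c¹¹, c¹² = c¹², c¹³ = c¹³, c¹⁴ = c¹⁴, c¹⁵ = c¹⁵, c¹⁶ = e.
The smallest positive k with cᵏ = e is 16.

Answer: 16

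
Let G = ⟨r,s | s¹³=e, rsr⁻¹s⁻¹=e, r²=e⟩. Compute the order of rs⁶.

Compute successive powers until reaching e:
  (rs⁶)¹ = rs⁶, (rs⁶)² = s¹², (rs⁶)³ = rs⁵, (rs⁶)⁴ = s¹¹, (rs⁶)⁵ = rs⁴, (rs⁶)⁶ = s¹⁰, (rs⁶)⁷ = rs³, (rs⁶)⁸ = s⁹, (rs⁶)⁹ = rs², (rs⁶)¹⁰ = s⁸, (rs⁶)¹¹ = rs, (rs⁶)¹² = s⁷, (rs⁶)¹³ = r, (rs⁶)¹⁴ = s⁶, (rs⁶)¹⁵ = rs¹², (rs⁶)¹⁶ = s⁵, (rs⁶)¹⁷ = rs¹¹, (rs⁶)¹⁸ = s⁴, (rs⁶)¹⁹ = rs¹⁰, (rs⁶)²⁰ = s³, (rs⁶)²¹ = rs⁹, (rs⁶)²² = s², (rs⁶)²³ = rs⁸, (rs⁶)²⁴ = s, (rs⁶)²⁵ = rs⁷, (rs⁶)²⁶ = e.
The smallest positive k with (rs⁶)ᵏ = e is 26.

Answer: 26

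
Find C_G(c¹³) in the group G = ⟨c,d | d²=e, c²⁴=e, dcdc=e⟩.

⟨c¹³⟩ ⊆ C_G(c¹³) since powers of c¹³ commute with c¹³; so |C_G(c¹³)| ≥ |⟨c¹³⟩| = 24.
By orbit–stabilizer, |C_G(c¹³)| = |G| / |conj. class of c¹³| = 48 / 2 = 24.
The 24 elements commuting with c¹³ are {e, c, c², c³, c⁴, c⁵, c⁶, c⁷, c⁸, c⁹, c¹⁰, c¹¹, c¹², c¹³, c¹⁴, c¹⁵, c¹⁶, c¹⁷, c¹⁸, c¹⁹, c²⁰, c²¹, c²², c²³}.

Answer: {e, c, c², c³, c⁴, c⁵, c⁶, c⁷, c⁸, c⁹, c¹⁰, c¹¹, c¹², c¹³, c¹⁴, c¹⁵, c¹⁶, c¹⁷, c¹⁸, c¹⁹, c²⁰, c²¹, c²², c²³}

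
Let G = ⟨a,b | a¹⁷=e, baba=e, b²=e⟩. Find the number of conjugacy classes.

The conjugacy classes (representative and size) are:
  [e] (size 1), [a¹⁶] (size 2), [a²] (size 2), [a³] (size 2), [a¹³] (size 2), [a¹²] (size 2), [a⁶] (size 2), [a¹⁰] (size 2), [a⁹] (size 2), [a⁷b] (size 17).
Class equation: 1 + 2 + 2 + 2 + 2 + 2 + 2 + 2 + 2 + 17 = 34 = |G|. So G has 10 conjugacy classes.

Answer: 10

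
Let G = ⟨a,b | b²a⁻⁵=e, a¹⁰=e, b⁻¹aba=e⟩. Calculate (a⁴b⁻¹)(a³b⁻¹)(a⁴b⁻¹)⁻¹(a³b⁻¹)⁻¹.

[(a⁴b⁻¹), (a³b⁻¹)] = (a⁴b⁻¹)·(a³b⁻¹)·(a⁴b⁻¹)⁻¹·(a³b⁻¹)⁻¹.
  (a⁴b⁻¹) · (a³b⁻¹) = a⁶
  (a⁶) · (a⁴b) = b
  b · (a³b) = a²

Answer: a²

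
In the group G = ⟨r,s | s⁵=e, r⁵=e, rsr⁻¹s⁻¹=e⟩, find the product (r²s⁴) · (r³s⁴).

Compute (r²s⁴) · (r³s⁴) by multiplying left to right and reducing via the relations at each step:
  (r²s⁴) · r³ = s⁴
  (s⁴) · s⁴ = s³

Answer: s³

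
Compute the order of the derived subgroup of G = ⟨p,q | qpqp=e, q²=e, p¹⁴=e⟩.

G' = [G, G] is generated by all commutators. The generator-pair commutators are: [p, q] = p².
The subgroup they normally generate is {e, p², p⁴, p⁶, p⁸, p¹⁰, p¹²}, of order 7.
Check: |G/G'| = 28/7 = 4 is the order of the abelianisation.

Answer: 7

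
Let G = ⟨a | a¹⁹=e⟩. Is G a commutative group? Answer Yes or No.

G has a single generator, so G is cyclic and hence abelian.

Answer: Yes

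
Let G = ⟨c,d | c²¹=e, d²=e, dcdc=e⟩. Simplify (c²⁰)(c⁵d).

Compute (c²⁰) · (c⁵d) by multiplying left to right and reducing via the relations at each step:
  (c²⁰) · c⁵ = c⁴
  (c⁴) · d = c⁴d

Answer: c⁴d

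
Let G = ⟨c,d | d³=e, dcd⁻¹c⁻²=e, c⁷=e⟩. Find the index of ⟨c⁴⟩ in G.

First find ord(c⁴) by computing successive powers:
  (c⁴)¹ = c⁴, (c⁴)² = c, (c⁴)³ = c⁵, (c⁴)⁴ = c², (c⁴)⁵ = c⁶, (c⁴)⁶ = c³, (c⁴)⁷ = e.
So |⟨c⁴⟩| = ord(c⁴) = 7. With |G| = 21, by Lagrange [G : ⟨c⁴⟩] = 21/7 = 3.

Answer: 3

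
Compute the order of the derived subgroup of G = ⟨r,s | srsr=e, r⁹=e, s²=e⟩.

G' = [G, G] is generated by all commutators. The generator-pair commutators are: [r, s] = r².
The subgroup they normally generate is {e, r, r², r³, r⁴, r⁵, r⁶, r⁷, r⁸}, of order 9.
Check: |G/G'| = 18/9 = 2 is the order of the abelianisation.

Answer: 9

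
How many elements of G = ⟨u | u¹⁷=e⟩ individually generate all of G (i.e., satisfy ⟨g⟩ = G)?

G is cyclic of order 17. An element generates G iff its order is 17, and a cyclic group of order 17 has exactly φ(17) = 16 such elements.

Answer: 16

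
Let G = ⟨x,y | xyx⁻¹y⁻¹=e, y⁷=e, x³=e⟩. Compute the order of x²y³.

Compute successive powers until reaching e:
  (x²y³)¹ = x²y³, (x²y³)² = xy⁶, (x²y³)³ = y², (x²y³)⁴ = x²y⁵, (x²y³)⁵ = xy, (x²y³)⁶ = y⁴, (x²y³)⁷ = x², (x²y³)⁸ = xy³, (x²y³)⁹ = y⁶, (x²y³)¹⁰ = x²y², (x²y³)¹¹ = xy⁵, (x²y³)¹² = y, (x²y³)¹³ = x²y⁴, (x²y³)¹⁴ = x, (x²y³)¹⁵ = y³, (x²y³)¹⁶ = x²y⁶, (x²y³)¹⁷ = xy², (x²y³)¹⁸ = y⁵, (x²y³)¹⁹ = x²y, (x²y³)²⁰ = xy⁴, (x²y³)²¹ = e.
The smallest positive k with (x²y³)ᵏ = e is 21.

Answer: 21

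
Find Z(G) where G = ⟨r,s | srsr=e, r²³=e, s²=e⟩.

An element z ∈ Z(G) iff z commutes with every generator.
For example e is central: e·r = r = r·e; e·s = s = s·e.
Whereas r ∉ Z(G) since r·s = rs ≠ r²²s = s·r.
Checking each of the 46 elements this way gives Z(G) = {e}, of order 1.

Answer: {e}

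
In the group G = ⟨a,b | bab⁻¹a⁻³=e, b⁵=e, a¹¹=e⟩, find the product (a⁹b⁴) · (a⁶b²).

Compute (a⁹b⁴) · (a⁶b²) by multiplying left to right and reducing via the relations at each step:
  (a⁹b⁴) · a⁶ = b⁴
  (b⁴) · b² = b

Answer: b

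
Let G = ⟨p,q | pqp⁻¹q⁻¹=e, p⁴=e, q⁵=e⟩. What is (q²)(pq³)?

Compute (q²) · (pq³) by multiplying left to right and reducing via the relations at each step:
  (q²) · p = pq²
  (pq²) · q³ = p

Answer: p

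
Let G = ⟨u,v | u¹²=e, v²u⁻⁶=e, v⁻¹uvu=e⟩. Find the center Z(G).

An element z ∈ Z(G) iff z commutes with every generator.
For example u⁶ is central: (u⁶)·u = u⁷ = u·(u⁶); (u⁶)·v = v⁻¹ = v·(u⁶).
Whereas u ∉ Z(G) since u·v = uv ≠ u⁵v⁻¹ = v·u.
Checking each of the 24 elements this way gives Z(G) = {e, u⁶}, of order 2.

Answer: {e, u⁶}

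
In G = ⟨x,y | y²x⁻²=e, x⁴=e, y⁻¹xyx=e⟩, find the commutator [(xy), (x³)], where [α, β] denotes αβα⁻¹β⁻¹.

[(xy), (x³)] = (xy)·(x³)·(xy)⁻¹·(x³)⁻¹.
  (xy) · (x³) = y⁻¹
  (y⁻¹) · (xy⁻¹) = x
  x · x = x²

Answer: x²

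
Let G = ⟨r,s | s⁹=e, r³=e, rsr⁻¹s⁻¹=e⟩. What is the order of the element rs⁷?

Compute successive powers until reaching e:
  (rs⁷)¹ = rs⁷, (rs⁷)² = r²s⁵, (rs⁷)³ = s³, (rs⁷)⁴ = rs, (rs⁷)⁵ = r²s⁸, (rs⁷)⁶ = s⁶, (rs⁷)⁷ = rs⁴, (rs⁷)⁸ = r²s², (rs⁷)⁹ = e.
The smallest positive k with (rs⁷)ᵏ = e is 9.

Answer: 9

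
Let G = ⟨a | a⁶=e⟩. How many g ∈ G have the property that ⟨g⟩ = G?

G is cyclic of order 6. An element generates G iff its order is 6, and a cyclic group of order 6 has exactly φ(6) = 2 such elements.

Answer: 2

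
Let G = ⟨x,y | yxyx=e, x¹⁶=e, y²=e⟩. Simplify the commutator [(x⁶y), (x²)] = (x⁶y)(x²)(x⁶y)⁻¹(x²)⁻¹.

[(x⁶y), (x²)] = (x⁶y)·(x²)·(x⁶y)⁻¹·(x²)⁻¹.
  (x⁶y) · (x²) = x⁴y
  (x⁴y) · (x⁶y) = x¹⁴
  (x¹⁴) · (x¹⁴) = x¹²

Answer: x¹²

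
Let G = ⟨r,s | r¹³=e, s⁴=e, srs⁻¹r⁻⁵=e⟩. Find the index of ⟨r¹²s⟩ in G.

First find ord(r¹²s) by computing successive powers:
  (r¹²s)¹ = r¹²s, (r¹²s)² = r⁷s², (r¹²s)³ = r⁸s³, (r¹²s)⁴ = e.
So |⟨r¹²s⟩| = ord(r¹²s) = 4. With |G| = 52, by Lagrange [G : ⟨r¹²s⟩] = 52/4 = 13.

Answer: 13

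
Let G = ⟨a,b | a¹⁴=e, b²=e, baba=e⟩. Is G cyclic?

Every cyclic group is abelian. But a·b = ab while b·a = a¹³b, so a·b ≠ b·a and G is not abelian. Hence G is not cyclic.

Answer: No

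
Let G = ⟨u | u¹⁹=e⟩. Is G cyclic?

|G| = 19. The element u has order 19 (its powers give 19 distinct elements), so ⟨u⟩ = G and G is cyclic.

Answer: Yes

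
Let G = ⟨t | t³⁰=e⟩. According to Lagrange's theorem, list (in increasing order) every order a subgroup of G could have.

|G| = 30 = 2 · 3 · 5. By Lagrange's theorem the order of any subgroup divides 30; the divisors of 30 are 1, 2, 3, 5, 6, 10, 15, 30.

Answer: 1, 2, 3, 5, 6, 10, 15, 30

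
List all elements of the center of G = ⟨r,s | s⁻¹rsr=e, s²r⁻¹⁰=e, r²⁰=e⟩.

An element z ∈ Z(G) iff z commutes with every generator.
For example r¹⁰ is central: (r¹⁰)·r = r¹¹ = r·(r¹⁰); (r¹⁰)·s = s⁻¹ = s·(r¹⁰).
Whereas r ∉ Z(G) since r·s = rs ≠ r⁹s⁻¹ = s·r.
Checking each of the 40 elements this way gives Z(G) = {e, r¹⁰}, of order 2.

Answer: {e, r¹⁰}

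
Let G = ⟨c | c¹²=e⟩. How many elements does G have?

G is generated by a single element, so G is cyclic. The relator gives c¹² = e and no smaller power is forced to be e, so the 12 powers {c, e, c², c³, c⁴, c⁵, c⁶, c⁷, c⁸, c⁹, c¹¹, c¹⁰} are distinct. Hence |G| = 12.

Answer: 12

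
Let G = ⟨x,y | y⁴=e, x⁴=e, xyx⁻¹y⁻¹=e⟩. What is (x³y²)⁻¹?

The order of (x³y²) is 4 (smallest k with (x³y²)ᵏ = e), so (x³y²)⁻¹ = (x³y²)³ = xy².
Check: (x³y²) · (xy²) → (x³y²) · x = y²;   (y²) · y² = e, giving e as required.

Answer: xy²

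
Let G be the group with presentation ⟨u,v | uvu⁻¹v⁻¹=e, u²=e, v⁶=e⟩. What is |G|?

Enumerate words in the generators, reducing via the relations: the distinct elements are
  {e, u, v, uv, v², v³, v⁴, v⁵, uv², uv³, uv⁴, uv⁵}.
No further products give new elements, so |G| = 12.

Answer: 12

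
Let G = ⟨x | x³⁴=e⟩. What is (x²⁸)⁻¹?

The order of (x²⁸) is 17 (smallest k with (x²⁸)ᵏ = e), so (x²⁸)⁻¹ = (x²⁸)¹⁶ = x⁶.
Check: (x²⁸) · (x⁶) → (x²⁸) · x⁶ = e, giving e as required.

Answer: x⁶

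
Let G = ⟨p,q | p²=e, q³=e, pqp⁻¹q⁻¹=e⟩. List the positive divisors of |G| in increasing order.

|G| = 6 = 2 · 3. By Lagrange's theorem the order of any subgroup divides 6; the divisors of 6 are 1, 2, 3, 6.

Answer: 1, 2, 3, 6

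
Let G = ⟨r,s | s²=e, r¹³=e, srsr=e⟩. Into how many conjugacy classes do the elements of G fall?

The conjugacy classes (representative and size) are:
  [e] (size 1), [r¹²] (size 2), [r¹¹] (size 2), [r³] (size 2), [r⁴] (size 2), [r⁸] (size 2), [r⁶] (size 2), [s] (size 13).
Class equation: 1 + 2 + 2 + 2 + 2 + 2 + 2 + 13 = 26 = |G|. So G has 8 conjugacy classes.

Answer: 8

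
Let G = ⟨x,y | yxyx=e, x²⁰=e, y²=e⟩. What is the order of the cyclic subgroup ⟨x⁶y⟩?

|⟨x⁶y⟩| equals the order of x⁶y. Compute successive powers until reaching e:
  (x⁶y)¹ = x⁶y, (x⁶y)² = e.
The smallest positive k with (x⁶y)ᵏ = e is 2, so |⟨x⁶y⟩| = 2.

Answer: 2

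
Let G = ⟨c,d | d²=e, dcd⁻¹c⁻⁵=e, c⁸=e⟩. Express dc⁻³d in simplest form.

Multiply left to right, reducing at each step:
  d · c⁻³ = cd
  (cd) · d = c

Answer: c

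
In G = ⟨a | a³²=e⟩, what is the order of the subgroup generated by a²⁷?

|⟨a²⁷⟩| equals the order of a²⁷. Compute successive powers until reaching e:
  (a²⁷)¹ = a²⁷, (a²⁷)² = a²², (a²⁷)³ = a¹⁷, (a²⁷)⁴ = a¹², (a²⁷)⁵ = a⁷, (a²⁷)⁶ = a², (a²⁷)⁷ = a²⁹, (a²⁷)⁸ = a²⁴, (a²⁷)⁹ = a¹⁹, (a²⁷)¹⁰ = a¹⁴, (a²⁷)¹¹ = a⁹, (a²⁷)¹² = a⁴, (a²⁷)¹³ = a³¹, (a²⁷)¹⁴ = a²⁶, (a²⁷)¹⁵ = a²¹, (a²⁷)¹⁶ = a¹⁶, (a²⁷)¹⁷ = a¹¹, (a²⁷)¹⁸ = a⁶, (a²⁷)¹⁹ = a, (a²⁷)²⁰ = a²⁸, (a²⁷)²¹ = a²³, (a²⁷)²² = a¹⁸, (a²⁷)²³ = a¹³, (a²⁷)²⁴ = a⁸, (a²⁷)²⁵ = a³, (a²⁷)²⁶ = a³⁰, (a²⁷)²⁷ = a²⁵, (a²⁷)²⁸ = a²⁰, (a²⁷)²⁹ = a¹⁵, (a²⁷)³⁰ = a¹⁰, (a²⁷)³¹ = a⁵, (a²⁷)³² = e.
The smallest positive k with (a²⁷)ᵏ = e is 32, so |⟨a²⁷⟩| = 32.

Answer: 32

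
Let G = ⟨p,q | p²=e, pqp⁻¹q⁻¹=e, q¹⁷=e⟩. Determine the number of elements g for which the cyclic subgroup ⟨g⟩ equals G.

G is cyclic of order 34. An element generates G iff its order is 34, and a cyclic group of order 34 has exactly φ(34) = 16 such elements.

Answer: 16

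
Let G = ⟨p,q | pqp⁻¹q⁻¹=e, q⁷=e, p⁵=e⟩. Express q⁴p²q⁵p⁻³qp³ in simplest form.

Multiply left to right, reducing at each step:
  (q⁴) · p² = p²q⁴
  (p²q⁴) · q⁵ = p²q²
  (p²q²) · p⁻³ = p⁴q²
  (p⁴q²) · q = p⁴q³
  (p⁴q³) · p³ = p²q³

Answer: p²q³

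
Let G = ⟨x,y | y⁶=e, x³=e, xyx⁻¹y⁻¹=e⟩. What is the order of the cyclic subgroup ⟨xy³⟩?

|⟨xy³⟩| equals the order of xy³. Compute successive powers until reaching e:
  (xy³)¹ = xy³, (xy³)² = x², (xy³)³ = y³, (xy³)⁴ = x, (xy³)⁵ = x²y³, (xy³)⁶ = e.
The smallest positive k with (xy³)ᵏ = e is 6, so |⟨xy³⟩| = 6.

Answer: 6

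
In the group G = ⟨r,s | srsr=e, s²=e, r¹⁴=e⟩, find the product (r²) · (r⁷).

Compute (r²) · (r⁷) by multiplying left to right and reducing via the relations at each step:
  (r²) · r⁷ = r⁹

Answer: r⁹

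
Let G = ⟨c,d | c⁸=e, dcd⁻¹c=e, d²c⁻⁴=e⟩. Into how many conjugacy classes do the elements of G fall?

The conjugacy classes (representative and size) are:
  [e] (size 1), [c⁷] (size 2), [c²] (size 2), [c⁵] (size 2), [c⁴] (size 1), [c²d⁻¹] (size 4), [c³d] (size 4).
Class equation: 1 + 2 + 2 + 2 + 1 + 4 + 4 = 16 = |G|. So G has 7 conjugacy classes.

Answer: 7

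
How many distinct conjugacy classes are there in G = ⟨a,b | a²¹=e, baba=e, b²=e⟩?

The conjugacy classes (representative and size) are:
  [e] (size 1), [a²⁰] (size 2), [a²] (size 2), [a³] (size 2), [a¹⁷] (size 2), [a⁵] (size 2), [a⁶] (size 2), [a⁷] (size 2), [a⁸] (size 2), [a⁹] (size 2), [a¹⁰] (size 2), [b] (size 21).
Class equation: 1 + 2 + 2 + 2 + 2 + 2 + 2 + 2 + 2 + 2 + 2 + 21 = 42 = |G|. So G has 12 conjugacy classes.

Answer: 12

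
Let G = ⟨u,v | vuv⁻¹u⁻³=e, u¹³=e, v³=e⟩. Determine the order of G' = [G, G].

G' = [G, G] is generated by all commutators. The generator-pair commutators are: [u, v] = u¹¹.
The subgroup they normally generate is {e, u, u², u³, u⁴, u⁵, u⁶, u⁷, u⁸, u⁹, u¹⁰, u¹¹, u¹²}, of order 13.
Check: |G/G'| = 39/13 = 3 is the order of the abelianisation.

Answer: 13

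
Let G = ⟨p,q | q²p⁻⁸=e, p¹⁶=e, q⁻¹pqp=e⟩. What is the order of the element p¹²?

Compute successive powers until reaching e:
  (p¹²)¹ = p¹², (p¹²)² = p⁸, (p¹²)³ = p⁴, (p¹²)⁴ = e.
The smallest positive k with (p¹²)ᵏ = e is 4.

Answer: 4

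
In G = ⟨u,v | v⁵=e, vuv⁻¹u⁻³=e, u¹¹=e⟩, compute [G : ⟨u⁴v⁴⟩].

First find ord(u⁴v⁴) by computing successive powers:
  (u⁴v⁴)¹ = u⁴v⁴, (u⁴v⁴)² = u⁹v³, (u⁴v⁴)³ = u⁷v², (u⁴v⁴)⁴ = u¹⁰v, (u⁴v⁴)⁵ = e.
So |⟨u⁴v⁴⟩| = ord(u⁴v⁴) = 5. With |G| = 55, by Lagrange [G : ⟨u⁴v⁴⟩] = 55/5 = 11.

Answer: 11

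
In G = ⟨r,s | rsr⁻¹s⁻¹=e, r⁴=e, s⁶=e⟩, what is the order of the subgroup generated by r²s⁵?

|⟨r²s⁵⟩| equals the order of r²s⁵. Compute successive powers until reaching e:
  (r²s⁵)¹ = r²s⁵, (r²s⁵)² = s⁴, (r²s⁵)³ = r²s³, (r²s⁵)⁴ = s², (r²s⁵)⁵ = r²s, (r²s⁵)⁶ = e.
The smallest positive k with (r²s⁵)ᵏ = e is 6, so |⟨r²s⁵⟩| = 6.

Answer: 6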